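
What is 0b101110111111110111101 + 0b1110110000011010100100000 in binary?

Add column by column in base 2, right to left:
  1+0 = 1
  0+0 = 0
  1+0 = 1
  1+0 = 1
  1+0 = 1
  1+1 = 0 carry 1
  0+0+1 = 1
  1+0 = 1
  1+1 = 0 carry 1
  1+0+1 = 0 carry 1
  1+1+1 = 1 carry 1
  1+0+1 = 0 carry 1
  1+1+1 = 1 carry 1
  1+1+1 = 1 carry 1
  1+0+1 = 0 carry 1
  0+0+1 = 1
  1+0 = 1
  1+0 = 1
  1+0 = 1
  0+1 = 1
  1+1 = 0 carry 1
  0+0+1 = 1
  0+1 = 1
  0+1 = 1
  0+1 = 1

0b1111011111011010011011101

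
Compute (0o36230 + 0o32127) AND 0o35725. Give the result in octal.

0o30305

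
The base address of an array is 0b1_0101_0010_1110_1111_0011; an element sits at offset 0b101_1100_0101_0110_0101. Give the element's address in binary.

Add column by column in base 2, right to left:
  1+1 = 0 carry 1
  1+0+1 = 0 carry 1
  0+1+1 = 0 carry 1
  0+0+1 = 1
  1+0 = 1
  1+1 = 0 carry 1
  1+1+1 = 1 carry 1
  1+0+1 = 0 carry 1
  0+1+1 = 0 carry 1
  1+0+1 = 0 carry 1
  1+1+1 = 1 carry 1
  1+0+1 = 0 carry 1
  0+0+1 = 1
  1+0 = 1
  0+1 = 1
  0+1 = 1
  1+1 = 0 carry 1
  0+0+1 = 1
  1+1 = 0 carry 1
  0+0+1 = 1
  1+0 = 1

0b110101111010001011000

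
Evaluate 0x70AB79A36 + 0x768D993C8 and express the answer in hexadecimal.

0xE73912DFE

Add column by column in base 16, right to left:
  6+8 = E
  3+C = F
  A+3 = D
  9+9 = 2 carry 1
  7+9+1 = 1 carry 1
  B+D+1 = 9 carry 1
  A+8+1 = 3 carry 1
  0+6+1 = 7
  7+7 = E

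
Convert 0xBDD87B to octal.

Expand each hex digit to 4 bits: B=1011 D=1101 D=1101 8=1000 7=0111 B=1011.
Group the bits in threes: 101 111 011 101 100 001 111 011 → 57354173.

0o57354173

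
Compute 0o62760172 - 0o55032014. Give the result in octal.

Subtract column by column in base 8:
  2-4 → 6 (borrow)
  7-1-1 → 5
  1-0 → 1
  0-2 → 6 (borrow)
  6-3-1 → 2
  7-0 → 7
  2-5 → 5 (borrow)
  6-5-1 → 0

0o5726156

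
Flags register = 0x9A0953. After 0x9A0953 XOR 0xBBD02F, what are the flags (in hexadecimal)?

XOR each hex digit independently (no carries):
  9^B=2, A^B=1, 0^D=D, 9^0=9, 5^2=7, 3^F=C

0x21D97C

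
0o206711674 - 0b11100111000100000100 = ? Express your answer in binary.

0o206711674 = 0b10000110111001001110111100 in binary.
Subtract column by column in base 2:
  0-0 → 0
  0-0 → 0
  1-1 → 0
  1-0 → 1
  1-0 → 1
  1-0 → 1
  0-0 → 0
  1-0 → 1
  1-1 → 0
  1-0 → 1
  0-0 → 0
  0-0 → 0
  1-1 → 0
  0-1 → 1 (borrow)
  0-1-1 → 0 (borrow)
  1-0-1 → 0
  1-0 → 1
  1-1 → 0
  0-1 → 1 (borrow)
  1-1-1 → 1 (borrow)
  1-0-1 → 0
  0-0 → 0
  0-0 → 0
  0-0 → 0
  0-0 → 0
  1-0 → 1

0b10000011010010001010111000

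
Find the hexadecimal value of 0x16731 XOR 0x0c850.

XOR each hex digit independently (no carries):
  1^0=1, 6^c=a, 7^8=f, 3^5=6, 1^0=1

0x1af61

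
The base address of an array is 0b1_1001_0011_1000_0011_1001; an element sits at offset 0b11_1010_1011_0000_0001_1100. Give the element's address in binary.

0b10100111110100001010101

Add column by column in base 2, right to left:
  1+0 = 1
  0+0 = 0
  0+1 = 1
  1+1 = 0 carry 1
  1+1+1 = 1 carry 1
  1+0+1 = 0 carry 1
  0+0+1 = 1
  0+0 = 0
  0+0 = 0
  0+0 = 0
  0+0 = 0
  1+0 = 1
  1+1 = 0 carry 1
  1+1+1 = 1 carry 1
  0+0+1 = 1
  0+1 = 1
  1+0 = 1
  0+1 = 1
  0+0 = 0
  1+1 = 0 carry 1
  1+1+1 = 1 carry 1
  0+1+1 = 0 carry 1
  final carry 1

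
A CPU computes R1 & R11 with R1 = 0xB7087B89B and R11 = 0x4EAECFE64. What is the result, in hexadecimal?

AND each hex digit independently (no carries):
  B&4=0, 7&E=6, 0&A=0, 8&E=8, 7&C=4, B&F=B, 8&E=8, 9&6=0, B&4=0

0x06084B800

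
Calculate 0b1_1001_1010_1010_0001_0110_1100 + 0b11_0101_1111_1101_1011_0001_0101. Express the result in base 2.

Add column by column in base 2, right to left:
  0+1 = 1
  0+0 = 0
  1+1 = 0 carry 1
  1+0+1 = 0 carry 1
  0+1+1 = 0 carry 1
  1+0+1 = 0 carry 1
  1+0+1 = 0 carry 1
  0+0+1 = 1
  1+1 = 0 carry 1
  0+1+1 = 0 carry 1
  0+0+1 = 1
  0+1 = 1
  0+1 = 1
  1+0 = 1
  0+1 = 1
  1+1 = 0 carry 1
  0+1+1 = 0 carry 1
  1+1+1 = 1 carry 1
  0+1+1 = 0 carry 1
  1+1+1 = 1 carry 1
  1+1+1 = 1 carry 1
  0+0+1 = 1
  0+1 = 1
  1+0 = 1
  1+1 = 0 carry 1
  0+1+1 = 0 carry 1
  final carry 1

0b100111110100111110010000001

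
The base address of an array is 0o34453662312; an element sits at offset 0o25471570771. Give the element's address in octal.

0o62145453303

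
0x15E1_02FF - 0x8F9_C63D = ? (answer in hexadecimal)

0xCE73CC2

Subtract column by column in base 16:
  F-D → 2
  F-3 → C
  2-6 → C (borrow)
  0-C-1 → 3 (borrow)
  1-9-1 → 7 (borrow)
  E-F-1 → E (borrow)
  5-8-1 → C (borrow)
  1-0-1 → 0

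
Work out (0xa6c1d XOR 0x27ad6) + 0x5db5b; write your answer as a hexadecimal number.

0xdf226

First 0xa6c1d XOR 0x27ad6 = 0x816cb.
Add column by column in base 16, right to left:
  b+b = 6 carry 1
  c+5+1 = 2 carry 1
  6+b+1 = 2 carry 1
  1+d+1 = f
  8+5 = d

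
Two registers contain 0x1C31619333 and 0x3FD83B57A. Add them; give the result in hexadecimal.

0x202EE548AD

Add column by column in base 16, right to left:
  3+A = D
  3+7 = A
  3+5 = 8
  9+B = 4 carry 1
  1+3+1 = 5
  6+8 = E
  1+D = E
  3+F = 2 carry 1
  C+3+1 = 0 carry 1
  1+0+1 = 2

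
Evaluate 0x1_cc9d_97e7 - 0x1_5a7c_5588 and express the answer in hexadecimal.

Subtract column by column in base 16:
  7-8 → f (borrow)
  e-8-1 → 5
  7-5 → 2
  9-5 → 4
  d-c → 1
  9-7 → 2
  c-a → 2
  c-5 → 7
  1-1 → 0

0x7221425f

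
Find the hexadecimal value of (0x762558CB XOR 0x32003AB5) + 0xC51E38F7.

First 0x762558CB XOR 0x32003AB5 = 0x4425627E.
Add column by column in base 16, right to left:
  E+7 = 5 carry 1
  7+F+1 = 7 carry 1
  2+8+1 = B
  6+3 = 9
  5+E = 3 carry 1
  2+1+1 = 4
  4+5 = 9
  4+C = 0 carry 1
  final carry 1

0x109439B75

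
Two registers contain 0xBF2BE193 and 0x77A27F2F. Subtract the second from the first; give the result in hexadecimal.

Subtract column by column in base 16:
  3-F → 4 (borrow)
  9-2-1 → 6
  1-F → 2 (borrow)
  E-7-1 → 6
  B-2 → 9
  2-A → 8 (borrow)
  F-7-1 → 7
  B-7 → 4

0x47896264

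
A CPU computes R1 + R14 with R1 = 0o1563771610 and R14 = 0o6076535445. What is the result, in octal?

0o7662527255

Add column by column in base 8, right to left:
  0+5 = 5
  1+4 = 5
  6+4 = 2 carry 1
  1+5+1 = 7
  7+3 = 2 carry 1
  7+5+1 = 5 carry 1
  3+6+1 = 2 carry 1
  6+7+1 = 6 carry 1
  5+0+1 = 6
  1+6 = 7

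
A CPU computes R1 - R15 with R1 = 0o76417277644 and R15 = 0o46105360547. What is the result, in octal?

0o30311717075

Subtract column by column in base 8:
  4-7 → 5 (borrow)
  4-4-1 → 7 (borrow)
  6-5-1 → 0
  7-0 → 7
  7-6 → 1
  2-3 → 7 (borrow)
  7-5-1 → 1
  1-0 → 1
  4-1 → 3
  6-6 → 0
  7-4 → 3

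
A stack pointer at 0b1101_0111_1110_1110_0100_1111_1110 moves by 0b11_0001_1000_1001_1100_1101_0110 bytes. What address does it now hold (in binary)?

Add column by column in base 2, right to left:
  0+0 = 0
  1+1 = 0 carry 1
  1+1+1 = 1 carry 1
  1+0+1 = 0 carry 1
  1+1+1 = 1 carry 1
  1+0+1 = 0 carry 1
  1+1+1 = 1 carry 1
  1+1+1 = 1 carry 1
  0+0+1 = 1
  0+0 = 0
  1+1 = 0 carry 1
  0+1+1 = 0 carry 1
  0+1+1 = 0 carry 1
  1+0+1 = 0 carry 1
  1+0+1 = 0 carry 1
  1+1+1 = 1 carry 1
  0+0+1 = 1
  1+0 = 1
  1+0 = 1
  1+1 = 0 carry 1
  1+1+1 = 1 carry 1
  1+0+1 = 0 carry 1
  1+0+1 = 0 carry 1
  0+0+1 = 1
  1+1 = 0 carry 1
  0+1+1 = 0 carry 1
  1+0+1 = 0 carry 1
  1+0+1 = 0 carry 1
  final carry 1

0b10000100101111000000111010100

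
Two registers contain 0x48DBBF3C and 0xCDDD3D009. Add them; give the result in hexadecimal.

Add column by column in base 16, right to left:
  C+9 = 5 carry 1
  3+0+1 = 4
  F+0 = F
  B+D = 8 carry 1
  B+3+1 = F
  D+D = A carry 1
  8+D+1 = 6 carry 1
  4+D+1 = 2 carry 1
  0+C+1 = D

0xD26AF8F45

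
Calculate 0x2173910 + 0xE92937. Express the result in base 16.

Add column by column in base 16, right to left:
  0+7 = 7
  1+3 = 4
  9+9 = 2 carry 1
  3+2+1 = 6
  7+9 = 0 carry 1
  1+E+1 = 0 carry 1
  2+0+1 = 3

0x3006247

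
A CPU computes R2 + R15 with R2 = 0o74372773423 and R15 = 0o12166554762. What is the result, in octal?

Add column by column in base 8, right to left:
  3+2 = 5
  2+6 = 0 carry 1
  4+7+1 = 4 carry 1
  3+4+1 = 0 carry 1
  7+5+1 = 5 carry 1
  7+5+1 = 5 carry 1
  2+6+1 = 1 carry 1
  7+6+1 = 6 carry 1
  3+1+1 = 5
  4+2 = 6
  7+1 = 0 carry 1
  final carry 1

0o106561550405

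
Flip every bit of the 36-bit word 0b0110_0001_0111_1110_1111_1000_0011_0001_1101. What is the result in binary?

0b100111101000000100000111110011100010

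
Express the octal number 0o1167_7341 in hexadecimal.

Each octal digit is 3 bits: 1=001 1=001 6=110 7=111 7=111 3=011 4=100 1=001.
Group the bits into nibbles: 0010 0111 0111 1110 1110 0001 → 277EE1.

0x277EE1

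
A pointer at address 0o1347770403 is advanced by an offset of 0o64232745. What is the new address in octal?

Add column by column in base 8, right to left:
  3+5 = 0 carry 1
  0+4+1 = 5
  4+7 = 3 carry 1
  0+2+1 = 3
  7+3 = 2 carry 1
  7+2+1 = 2 carry 1
  7+4+1 = 4 carry 1
  4+6+1 = 3 carry 1
  3+0+1 = 4
  1+0 = 1

0o1434223350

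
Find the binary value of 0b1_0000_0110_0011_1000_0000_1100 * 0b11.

0b11000100101010100000100100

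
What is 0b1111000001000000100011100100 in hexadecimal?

Group the bits into nibbles: 1111 0000 0100 0000 1000 1110 0100 → F0408E4.

0xF0408E4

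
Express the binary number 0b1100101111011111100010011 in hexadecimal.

Group the bits into nibbles: 0001 1001 0111 1011 1111 0001 0011 → 197BF13.

0x197BF13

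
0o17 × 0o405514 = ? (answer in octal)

Multiply each base-8 digit by 15, carrying:
  4×15 = 60 → write 4 carry 7
  1×15+7 = 22 → write 6 carry 2
  5×15+2 = 77 → write 5 carry 9
  5×15+9 = 84 → write 4 carry 10
  0×15+10 = 10 → write 2 carry 1
  4×15+1 = 61 → write 5 carry 7
  remaining carry: 7

0o7524564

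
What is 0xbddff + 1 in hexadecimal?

The trailing 2 digits are F (max in base 16), so adding 1 cascades: they roll to 0 and the next digit up increments.

0xbde00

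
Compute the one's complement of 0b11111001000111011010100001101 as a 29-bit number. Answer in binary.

Invert each bit: 11111001000111011010100001101 → 00000110111000100101011110010.

0b00000110111000100101011110010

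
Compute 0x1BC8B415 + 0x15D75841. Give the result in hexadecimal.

0x31A00C56

Add column by column in base 16, right to left:
  5+1 = 6
  1+4 = 5
  4+8 = C
  B+5 = 0 carry 1
  8+7+1 = 0 carry 1
  C+D+1 = A carry 1
  B+5+1 = 1 carry 1
  1+1+1 = 3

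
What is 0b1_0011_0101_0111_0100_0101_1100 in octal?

0o115272134

Group the bits in threes: 001 001 101 010 111 010 001 011 100 → 115272134.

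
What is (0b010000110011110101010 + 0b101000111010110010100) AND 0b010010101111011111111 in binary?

0b10000101110000111110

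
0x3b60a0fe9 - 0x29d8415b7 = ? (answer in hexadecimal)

0x11885fa32

Subtract column by column in base 16:
  9-7 → 2
  e-b → 3
  f-5 → a
  0-1 → f (borrow)
  a-4-1 → 5
  0-8 → 8 (borrow)
  6-d-1 → 8 (borrow)
  b-9-1 → 1
  3-2 → 1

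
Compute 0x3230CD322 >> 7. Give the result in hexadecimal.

7 bits is not a whole number of base-16 digits; in binary: 1100100011000011001101001100100010 >> 7 = 110010001100001100110100110.

0x64619A6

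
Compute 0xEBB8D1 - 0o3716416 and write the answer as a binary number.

0xEBB8D1 = 0b111010111011100011010001 in binary.
0o3716416 = 0b11111001110100001110 in binary.
Subtract column by column in base 2:
  1-0 → 1
  0-1 → 1 (borrow)
  0-1-1 → 0 (borrow)
  0-1-1 → 0 (borrow)
  1-0-1 → 0
  0-0 → 0
  1-0 → 1
  1-0 → 1
  0-1 → 1 (borrow)
  0-0-1 → 1 (borrow)
  0-1-1 → 0 (borrow)
  1-1-1 → 1 (borrow)
  1-1-1 → 1 (borrow)
  1-0-1 → 0
  0-0 → 0
  1-1 → 0
  1-1 → 0
  1-1 → 0
  0-1 → 1 (borrow)
  1-1-1 → 1 (borrow)
  0-0-1 → 1 (borrow)
  1-0-1 → 0
  1-0 → 1
  1-0 → 1

0b110111000001101111000011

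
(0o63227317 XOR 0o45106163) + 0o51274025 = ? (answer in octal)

First 0o63227317 XOR 0o45106163 = 0o26321274.
Add column by column in base 8, right to left:
  4+5 = 1 carry 1
  7+2+1 = 2 carry 1
  2+0+1 = 3
  1+4 = 5
  2+7 = 1 carry 1
  3+2+1 = 6
  6+1 = 7
  2+5 = 7

0o77615321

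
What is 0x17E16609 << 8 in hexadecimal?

0x17E1660900

Shifting left by 8 bits = 2 hex digits: append 2 zeros.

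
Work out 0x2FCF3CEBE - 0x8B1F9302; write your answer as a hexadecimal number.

Subtract column by column in base 16:
  E-2 → C
  B-0 → B
  E-3 → B
  C-9 → 3
  3-F → 4 (borrow)
  F-1-1 → D
  C-B → 1
  F-8 → 7
  2-0 → 2

0x271D43BBC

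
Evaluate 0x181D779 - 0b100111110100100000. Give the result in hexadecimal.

0x17F5A59

0b100111110100100000 = 0x27D20 in hexadecimal.
Subtract column by column in base 16:
  9-0 → 9
  7-2 → 5
  7-D → A (borrow)
  D-7-1 → 5
  1-2 → F (borrow)
  8-0-1 → 7
  1-0 → 1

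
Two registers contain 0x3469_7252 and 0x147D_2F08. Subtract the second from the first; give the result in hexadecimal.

0x1FEC434A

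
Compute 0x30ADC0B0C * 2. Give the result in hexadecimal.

Multiply each base-16 digit by 2, carrying:
  C×2 = 24 → write 8 carry 1
  0×2+1 = 1 → write 1
  B×2 = 22 → write 6 carry 1
  0×2+1 = 1 → write 1
  C×2 = 24 → write 8 carry 1
  D×2+1 = 27 → write B carry 1
  A×2+1 = 21 → write 5 carry 1
  0×2+1 = 1 → write 1
  3×2 = 6 → write 6

0x615B81618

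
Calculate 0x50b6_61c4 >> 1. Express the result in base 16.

1 bits is not a whole number of base-16 digits; in binary: 1010000101101100110000111000100 >> 1 = 101000010110110011000011100010.

0x285b30e2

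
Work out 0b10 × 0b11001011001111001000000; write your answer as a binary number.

0b110010110011110010000000

Multiply each base-2 digit by 2, carrying:
  0×2 = 0 → write 0
  0×2 = 0 → write 0
  0×2 = 0 → write 0
  0×2 = 0 → write 0
  0×2 = 0 → write 0
  0×2 = 0 → write 0
  1×2 = 2 → write 0 carry 1
  0×2+1 = 1 → write 1
  0×2 = 0 → write 0
  1×2 = 2 → write 0 carry 1
  1×2+1 = 3 → write 1 carry 1
  1×2+1 = 3 → write 1 carry 1
  1×2+1 = 3 → write 1 carry 1
  0×2+1 = 1 → write 1
  0×2 = 0 → write 0
  1×2 = 2 → write 0 carry 1
  1×2+1 = 3 → write 1 carry 1
  0×2+1 = 1 → write 1
  1×2 = 2 → write 0 carry 1
  0×2+1 = 1 → write 1
  0×2 = 0 → write 0
  1×2 = 2 → write 0 carry 1
  1×2+1 = 3 → write 1 carry 1
  remaining carry: 1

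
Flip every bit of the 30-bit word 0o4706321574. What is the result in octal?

0o3071456203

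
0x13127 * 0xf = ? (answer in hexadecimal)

0x11e149

Multiply each base-16 digit by 15, carrying:
  7×15 = 105 → write 9 carry 6
  2×15+6 = 36 → write 4 carry 2
  1×15+2 = 17 → write 1 carry 1
  3×15+1 = 46 → write e carry 2
  1×15+2 = 17 → write 1 carry 1
  remaining carry: 1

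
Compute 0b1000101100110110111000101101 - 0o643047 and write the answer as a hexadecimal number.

0b1000101100110110111000101101 = 0x8B36E2D in hexadecimal.
0o643047 = 0x34627 in hexadecimal.
Subtract column by column in base 16:
  D-7 → 6
  2-2 → 0
  E-6 → 8
  6-4 → 2
  3-3 → 0
  B-0 → B
  8-0 → 8

0x8B02806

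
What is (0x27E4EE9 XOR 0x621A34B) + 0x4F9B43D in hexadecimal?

First 0x27E4EE9 XOR 0x621A34B = 0x45FEDA2.
Add column by column in base 16, right to left:
  2+D = F
  A+3 = D
  D+4 = 1 carry 1
  E+B+1 = A carry 1
  F+9+1 = 9 carry 1
  5+F+1 = 5 carry 1
  4+4+1 = 9

0x959A1DF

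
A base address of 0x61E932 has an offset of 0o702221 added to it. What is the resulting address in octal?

0x61E932 = 0o30364462 in octal.
Add column by column in base 8, right to left:
  2+1 = 3
  6+2 = 0 carry 1
  4+2+1 = 7
  4+2 = 6
  6+0 = 6
  3+7 = 2 carry 1
  0+0+1 = 1
  3+0 = 3

0o31266703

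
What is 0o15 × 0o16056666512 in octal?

Multiply each base-8 digit by 13, carrying:
  2×13 = 26 → write 2 carry 3
  1×13+3 = 16 → write 0 carry 2
  5×13+2 = 67 → write 3 carry 8
  6×13+8 = 86 → write 6 carry 10
  6×13+10 = 88 → write 0 carry 11
  6×13+11 = 89 → write 1 carry 11
  6×13+11 = 89 → write 1 carry 11
  5×13+11 = 76 → write 4 carry 9
  0×13+9 = 9 → write 1 carry 1
  6×13+1 = 79 → write 7 carry 9
  1×13+9 = 22 → write 6 carry 2
  remaining carry: 2

0o267141106302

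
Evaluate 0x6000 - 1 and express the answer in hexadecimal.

0x5FFF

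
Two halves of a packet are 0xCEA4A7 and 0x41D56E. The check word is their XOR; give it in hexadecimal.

0x8F71C9

XOR each hex digit independently (no carries):
  C^4=8, E^1=F, A^D=7, 4^5=1, A^6=C, 7^E=9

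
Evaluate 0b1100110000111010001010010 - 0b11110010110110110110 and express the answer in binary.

Subtract column by column in base 2:
  0-0 → 0
  1-1 → 0
  0-1 → 1 (borrow)
  0-0-1 → 1 (borrow)
  1-1-1 → 1 (borrow)
  0-1-1 → 0 (borrow)
  1-0-1 → 0
  0-1 → 1 (borrow)
  0-1-1 → 0 (borrow)
  0-0-1 → 1 (borrow)
  1-1-1 → 1 (borrow)
  0-1-1 → 0 (borrow)
  1-0-1 → 0
  1-1 → 0
  1-0 → 1
  0-0 → 0
  0-1 → 1 (borrow)
  0-1-1 → 0 (borrow)
  0-1-1 → 0 (borrow)
  1-1-1 → 1 (borrow)
  1-0-1 → 0
  0-0 → 0
  0-0 → 0
  1-0 → 1
  1-0 → 1

0b1100010010100011010011100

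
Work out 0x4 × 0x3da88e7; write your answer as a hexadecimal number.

0xf6a239c

Multiply each base-16 digit by 4, carrying:
  7×4 = 28 → write c carry 1
  e×4+1 = 57 → write 9 carry 3
  8×4+3 = 35 → write 3 carry 2
  8×4+2 = 34 → write 2 carry 2
  a×4+2 = 42 → write a carry 2
  d×4+2 = 54 → write 6 carry 3
  3×4+3 = 15 → write f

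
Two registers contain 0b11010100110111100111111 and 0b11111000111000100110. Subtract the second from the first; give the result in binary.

0b10110101110000100011001

Subtract column by column in base 2:
  1-0 → 1
  1-1 → 0
  1-1 → 0
  1-0 → 1
  1-0 → 1
  1-1 → 0
  0-0 → 0
  0-0 → 0
  1-0 → 1
  1-1 → 0
  1-1 → 0
  1-1 → 0
  0-0 → 0
  1-0 → 1
  1-0 → 1
  0-1 → 1 (borrow)
  0-1-1 → 0 (borrow)
  1-1-1 → 1 (borrow)
  0-1-1 → 0 (borrow)
  1-1-1 → 1 (borrow)
  0-0-1 → 1 (borrow)
  1-0-1 → 0
  1-0 → 1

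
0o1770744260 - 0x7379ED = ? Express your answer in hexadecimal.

0o1770744260 = 0xFE3C8B0 in hexadecimal.
Subtract column by column in base 16:
  0-D → 3 (borrow)
  B-E-1 → C (borrow)
  8-9-1 → E (borrow)
  C-7-1 → 4
  3-3 → 0
  E-7 → 7
  F-0 → F

0xF704EC3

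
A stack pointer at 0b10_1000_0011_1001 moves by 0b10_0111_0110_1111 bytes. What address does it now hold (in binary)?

0b100111110101000

Add column by column in base 2, right to left:
  1+1 = 0 carry 1
  0+1+1 = 0 carry 1
  0+1+1 = 0 carry 1
  1+1+1 = 1 carry 1
  1+0+1 = 0 carry 1
  1+1+1 = 1 carry 1
  0+1+1 = 0 carry 1
  0+0+1 = 1
  0+1 = 1
  0+1 = 1
  0+1 = 1
  1+0 = 1
  0+0 = 0
  1+1 = 0 carry 1
  final carry 1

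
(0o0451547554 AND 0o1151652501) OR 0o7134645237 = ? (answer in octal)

0o0451547554 AND 0o1151652501 = 0o0051442500.
Then OR with 0o7134645237.

0o7175647737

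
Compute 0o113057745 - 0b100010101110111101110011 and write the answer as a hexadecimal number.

0xa17072

0o113057745 = 0x12c5fe5 in hexadecimal.
0b100010101110111101110011 = 0x8aef73 in hexadecimal.
Subtract column by column in base 16:
  5-3 → 2
  e-7 → 7
  f-f → 0
  5-e → 7 (borrow)
  c-a-1 → 1
  2-8 → a (borrow)
  1-0-1 → 0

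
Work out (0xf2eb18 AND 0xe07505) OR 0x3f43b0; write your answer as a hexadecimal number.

0xf2eb18 AND 0xe07505 = 0xe06100.
Then OR with 0x3f43b0.

0xff63b0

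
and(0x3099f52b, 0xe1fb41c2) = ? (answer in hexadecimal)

AND each hex digit independently (no carries):
  3&e=2, 0&1=0, 9&f=9, 9&b=9, f&4=4, 5&1=1, 2&c=0, b&2=2

0x20994102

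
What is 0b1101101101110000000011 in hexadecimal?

Group the bits into nibbles: 0011 0110 1101 1100 0000 0011 → 36DC03.

0x36DC03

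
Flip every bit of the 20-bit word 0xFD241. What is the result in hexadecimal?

Each hex digit d becomes F−d:
  F→0, D→2, 2→D, 4→B, 1→E

0x02DBE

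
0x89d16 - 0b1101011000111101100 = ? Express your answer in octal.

0o365452

0x89d16 = 0o2116426 in octal.
0b1101011000111101100 = 0o1530754 in octal.
Subtract column by column in base 8:
  6-4 → 2
  2-5 → 5 (borrow)
  4-7-1 → 4 (borrow)
  6-0-1 → 5
  1-3 → 6 (borrow)
  1-5-1 → 3 (borrow)
  2-1-1 → 0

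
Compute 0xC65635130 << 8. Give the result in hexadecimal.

0xC6563513000

Shifting left by 8 bits = 2 hex digits: append 2 zeros.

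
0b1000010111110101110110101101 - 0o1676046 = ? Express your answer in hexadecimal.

0x857E187

0b1000010111110101110110101101 = 0x85F5DAD in hexadecimal.
0o1676046 = 0x77C26 in hexadecimal.
Subtract column by column in base 16:
  D-6 → 7
  A-2 → 8
  D-C → 1
  5-7 → E (borrow)
  F-7-1 → 7
  5-0 → 5
  8-0 → 8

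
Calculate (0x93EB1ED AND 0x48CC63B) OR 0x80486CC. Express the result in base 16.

0x93EB1ED AND 0x48CC63B = 0x00C8029.
Then OR with 0x80486CC.

0x80C86ED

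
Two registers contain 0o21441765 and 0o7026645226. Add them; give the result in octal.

0o7050307213

Add column by column in base 8, right to left:
  5+6 = 3 carry 1
  6+2+1 = 1 carry 1
  7+2+1 = 2 carry 1
  1+5+1 = 7
  4+4 = 0 carry 1
  4+6+1 = 3 carry 1
  1+6+1 = 0 carry 1
  2+2+1 = 5
  0+0 = 0
  0+7 = 7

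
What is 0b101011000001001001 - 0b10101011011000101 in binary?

0b10101100110000100

Subtract column by column in base 2:
  1-1 → 0
  0-0 → 0
  0-1 → 1 (borrow)
  1-0-1 → 0
  0-0 → 0
  0-0 → 0
  1-1 → 0
  0-1 → 1 (borrow)
  0-0-1 → 1 (borrow)
  0-1-1 → 0 (borrow)
  0-1-1 → 0 (borrow)
  0-0-1 → 1 (borrow)
  1-1-1 → 1 (borrow)
  1-0-1 → 0
  0-1 → 1 (borrow)
  1-0-1 → 0
  0-1 → 1 (borrow)
  1-0-1 → 0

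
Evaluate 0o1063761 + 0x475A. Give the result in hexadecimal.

0x4AF4B

0o1063761 = 0x467F1 in hexadecimal.
Add column by column in base 16, right to left:
  1+A = B
  F+5 = 4 carry 1
  7+7+1 = F
  6+4 = A
  4+0 = 4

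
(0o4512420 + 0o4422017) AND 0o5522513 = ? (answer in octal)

0o1120413

Add column by column in base 8, right to left:
  0+7 = 7
  2+1 = 3
  4+0 = 4
  2+2 = 4
  1+2 = 3
  5+4 = 1 carry 1
  4+4+1 = 1 carry 1
  final carry 1
Sum = 0o11134437; now AND with 0o5522513:
  1&0=0, 1&5=1, 1&5=1, 3&2=2, 4&2=0, 4&5=4, 3&1=1, 7&3=3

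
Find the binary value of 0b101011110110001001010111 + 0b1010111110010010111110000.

0b10000011101000100001000111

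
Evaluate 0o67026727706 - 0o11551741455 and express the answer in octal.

Subtract column by column in base 8:
  6-5 → 1
  0-5 → 3 (borrow)
  7-4-1 → 2
  7-1 → 6
  2-4 → 6 (borrow)
  7-7-1 → 7 (borrow)
  6-1-1 → 4
  2-5 → 5 (borrow)
  0-5-1 → 2 (borrow)
  7-1-1 → 5
  6-1 → 5

0o55254766231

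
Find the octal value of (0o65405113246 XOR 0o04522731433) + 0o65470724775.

First 0o65405113246 XOR 0o04522731433 = 0o61127622675.
Add column by column in base 8, right to left:
  5+5 = 2 carry 1
  7+7+1 = 7 carry 1
  6+7+1 = 6 carry 1
  2+4+1 = 7
  2+2 = 4
  6+7 = 5 carry 1
  7+0+1 = 0 carry 1
  2+7+1 = 2 carry 1
  1+4+1 = 6
  1+5 = 6
  6+6 = 4 carry 1
  final carry 1

0o146620547672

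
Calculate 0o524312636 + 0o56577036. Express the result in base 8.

Add column by column in base 8, right to left:
  6+6 = 4 carry 1
  3+3+1 = 7
  6+0 = 6
  2+7 = 1 carry 1
  1+7+1 = 1 carry 1
  3+5+1 = 1 carry 1
  4+6+1 = 3 carry 1
  2+5+1 = 0 carry 1
  5+0+1 = 6

0o603111674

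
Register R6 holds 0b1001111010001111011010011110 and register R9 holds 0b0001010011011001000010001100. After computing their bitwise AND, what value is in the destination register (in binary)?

0b0001010010001001000010001100

AND bit by bit (1 only where both bits are 1):
  1001111010001111011010011110
& 0001010011011001000010001100
= 0001010010001001000010001100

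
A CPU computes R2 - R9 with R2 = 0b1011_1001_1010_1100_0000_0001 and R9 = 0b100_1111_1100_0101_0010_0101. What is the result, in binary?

0b11010011110011011011100

Subtract column by column in base 2:
  1-1 → 0
  0-0 → 0
  0-1 → 1 (borrow)
  0-0-1 → 1 (borrow)
  0-0-1 → 1 (borrow)
  0-1-1 → 0 (borrow)
  0-0-1 → 1 (borrow)
  0-0-1 → 1 (borrow)
  0-1-1 → 0 (borrow)
  0-0-1 → 1 (borrow)
  1-1-1 → 1 (borrow)
  1-0-1 → 0
  0-0 → 0
  1-0 → 1
  0-1 → 1 (borrow)
  1-1-1 → 1 (borrow)
  1-1-1 → 1 (borrow)
  0-1-1 → 0 (borrow)
  0-1-1 → 0 (borrow)
  1-1-1 → 1 (borrow)
  1-0-1 → 0
  1-0 → 1
  0-1 → 1 (borrow)
  1-0-1 → 0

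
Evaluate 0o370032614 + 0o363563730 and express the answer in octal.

Add column by column in base 8, right to left:
  4+0 = 4
  1+3 = 4
  6+7 = 5 carry 1
  2+3+1 = 6
  3+6 = 1 carry 1
  0+5+1 = 6
  0+3 = 3
  7+6 = 5 carry 1
  3+3+1 = 7

0o753616544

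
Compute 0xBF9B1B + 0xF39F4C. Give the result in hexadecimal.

0x1B33A67

Add column by column in base 16, right to left:
  B+C = 7 carry 1
  1+4+1 = 6
  B+F = A carry 1
  9+9+1 = 3 carry 1
  F+3+1 = 3 carry 1
  B+F+1 = B carry 1
  final carry 1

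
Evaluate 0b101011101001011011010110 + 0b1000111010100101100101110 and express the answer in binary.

0b1110010111110001000000100

Add column by column in base 2, right to left:
  0+0 = 0
  1+1 = 0 carry 1
  1+1+1 = 1 carry 1
  0+1+1 = 0 carry 1
  1+0+1 = 0 carry 1
  0+1+1 = 0 carry 1
  1+0+1 = 0 carry 1
  1+0+1 = 0 carry 1
  0+1+1 = 0 carry 1
  1+1+1 = 1 carry 1
  1+0+1 = 0 carry 1
  0+1+1 = 0 carry 1
  1+0+1 = 0 carry 1
  0+0+1 = 1
  0+1 = 1
  1+0 = 1
  0+1 = 1
  1+0 = 1
  1+1 = 0 carry 1
  1+1+1 = 1 carry 1
  0+1+1 = 0 carry 1
  1+0+1 = 0 carry 1
  0+0+1 = 1
  1+0 = 1
  0+1 = 1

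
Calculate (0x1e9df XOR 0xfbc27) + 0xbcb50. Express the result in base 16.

0x1a2148

First 0x1e9df XOR 0xfbc27 = 0xe55f8.
Add column by column in base 16, right to left:
  8+0 = 8
  f+5 = 4 carry 1
  5+b+1 = 1 carry 1
  5+c+1 = 2 carry 1
  e+b+1 = a carry 1
  final carry 1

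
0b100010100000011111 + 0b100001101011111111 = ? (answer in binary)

Add column by column in base 2, right to left:
  1+1 = 0 carry 1
  1+1+1 = 1 carry 1
  1+1+1 = 1 carry 1
  1+1+1 = 1 carry 1
  1+1+1 = 1 carry 1
  0+1+1 = 0 carry 1
  0+1+1 = 0 carry 1
  0+1+1 = 0 carry 1
  0+0+1 = 1
  0+1 = 1
  0+0 = 0
  1+1 = 0 carry 1
  0+1+1 = 0 carry 1
  1+0+1 = 0 carry 1
  0+0+1 = 1
  0+0 = 0
  0+0 = 0
  1+1 = 0 carry 1
  final carry 1

0b1000100001100011110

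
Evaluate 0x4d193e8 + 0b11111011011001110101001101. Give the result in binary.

0x4d193e8 = 0b100110100011001001111101000 in binary.
Add column by column in base 2, right to left:
  0+1 = 1
  0+0 = 0
  0+1 = 1
  1+1 = 0 carry 1
  0+0+1 = 1
  1+0 = 1
  1+1 = 0 carry 1
  1+0+1 = 0 carry 1
  1+1+1 = 1 carry 1
  1+0+1 = 0 carry 1
  0+1+1 = 0 carry 1
  0+1+1 = 0 carry 1
  1+1+1 = 1 carry 1
  0+0+1 = 1
  0+0 = 0
  1+1 = 0 carry 1
  1+1+1 = 1 carry 1
  0+0+1 = 1
  0+1 = 1
  0+1 = 1
  1+0 = 1
  0+1 = 1
  1+1 = 0 carry 1
  1+1+1 = 1 carry 1
  0+1+1 = 0 carry 1
  0+1+1 = 0 carry 1
  1+0+1 = 0 carry 1
  final carry 1

0b1000101111110011000100110101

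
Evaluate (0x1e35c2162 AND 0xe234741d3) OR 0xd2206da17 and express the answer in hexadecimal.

0xd2346db57

0x1e35c2162 AND 0xe234741d3 = 0x023440142.
Then OR with 0xd2206da17.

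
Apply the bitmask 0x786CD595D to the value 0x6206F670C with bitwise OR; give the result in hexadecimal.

OR each hex digit independently (no carries):
  6|7=7, 2|8=A, 0|6=6, 6|C=E, F|D=F, 6|5=7, 7|9=F, 0|5=5, C|D=D

0x7A6EF7F5D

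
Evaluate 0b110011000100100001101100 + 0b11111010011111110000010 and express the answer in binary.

0b1010010011000011111101110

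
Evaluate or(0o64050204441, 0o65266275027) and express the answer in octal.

0o65276275467

OR each oct digit independently (no carries):
  6|6=6, 4|5=5, 0|2=2, 5|6=7, 0|6=6, 2|2=2, 0|7=7, 4|5=5, 4|0=4, 4|2=6, 1|7=7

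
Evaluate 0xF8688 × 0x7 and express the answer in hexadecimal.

Multiply each base-16 digit by 7, carrying:
  8×7 = 56 → write 8 carry 3
  8×7+3 = 59 → write B carry 3
  6×7+3 = 45 → write D carry 2
  8×7+2 = 58 → write A carry 3
  F×7+3 = 108 → write C carry 6
  remaining carry: 6

0x6CADB8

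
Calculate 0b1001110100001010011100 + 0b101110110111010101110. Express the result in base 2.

0b1111101011000101001010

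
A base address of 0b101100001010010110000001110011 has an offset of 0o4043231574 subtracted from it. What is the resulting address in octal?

0o1347026367

0b101100001010010110000001110011 = 0o5412260163 in octal.
Subtract column by column in base 8:
  3-4 → 7 (borrow)
  6-7-1 → 6 (borrow)
  1-5-1 → 3 (borrow)
  0-1-1 → 6 (borrow)
  6-3-1 → 2
  2-2 → 0
  2-3 → 7 (borrow)
  1-4-1 → 4 (borrow)
  4-0-1 → 3
  5-4 → 1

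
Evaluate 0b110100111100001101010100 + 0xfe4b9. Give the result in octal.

0b110100111100001101010100 = 0o64741524 in octal.
0xfe4b9 = 0o3762271 in octal.
Add column by column in base 8, right to left:
  4+1 = 5
  2+7 = 1 carry 1
  5+2+1 = 0 carry 1
  1+2+1 = 4
  4+6 = 2 carry 1
  7+7+1 = 7 carry 1
  4+3+1 = 0 carry 1
  6+0+1 = 7

0o70724015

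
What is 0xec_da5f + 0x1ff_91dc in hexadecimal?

0x2ec6c3b

Add column by column in base 16, right to left:
  f+c = b carry 1
  5+d+1 = 3 carry 1
  a+1+1 = c
  d+9 = 6 carry 1
  c+f+1 = c carry 1
  e+f+1 = e carry 1
  0+1+1 = 2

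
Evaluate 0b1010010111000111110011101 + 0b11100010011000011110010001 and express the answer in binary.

0b100110101010001011100101110

Add column by column in base 2, right to left:
  1+1 = 0 carry 1
  0+0+1 = 1
  1+0 = 1
  1+0 = 1
  1+1 = 0 carry 1
  0+0+1 = 1
  0+0 = 0
  1+1 = 0 carry 1
  1+1+1 = 1 carry 1
  1+1+1 = 1 carry 1
  1+1+1 = 1 carry 1
  1+0+1 = 0 carry 1
  0+0+1 = 1
  0+0 = 0
  0+0 = 0
  1+1 = 0 carry 1
  1+1+1 = 1 carry 1
  1+0+1 = 0 carry 1
  0+0+1 = 1
  1+1 = 0 carry 1
  0+0+1 = 1
  0+0 = 0
  1+0 = 1
  0+1 = 1
  1+1 = 0 carry 1
  0+1+1 = 0 carry 1
  final carry 1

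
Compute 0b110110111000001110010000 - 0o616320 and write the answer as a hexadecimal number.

0b110110111000001110010000 = 0xDB8390 in hexadecimal.
0o616320 = 0x31CD0 in hexadecimal.
Subtract column by column in base 16:
  0-0 → 0
  9-D → C (borrow)
  3-C-1 → 6 (borrow)
  8-1-1 → 6
  B-3 → 8
  D-0 → D

0xD866C0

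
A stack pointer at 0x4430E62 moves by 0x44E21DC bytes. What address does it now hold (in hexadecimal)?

0x891303E

Add column by column in base 16, right to left:
  2+C = E
  6+D = 3 carry 1
  E+1+1 = 0 carry 1
  0+2+1 = 3
  3+E = 1 carry 1
  4+4+1 = 9
  4+4 = 8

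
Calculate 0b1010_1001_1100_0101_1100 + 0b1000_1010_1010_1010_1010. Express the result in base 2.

0b100110100011100000110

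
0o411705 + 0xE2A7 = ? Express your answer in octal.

0xE2A7 = 0o161247 in octal.
Add column by column in base 8, right to left:
  5+7 = 4 carry 1
  0+4+1 = 5
  7+2 = 1 carry 1
  1+1+1 = 3
  1+6 = 7
  4+1 = 5

0o573154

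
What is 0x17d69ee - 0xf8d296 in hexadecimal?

0x849758

Subtract column by column in base 16:
  e-6 → 8
  e-9 → 5
  9-2 → 7
  6-d → 9 (borrow)
  d-8-1 → 4
  7-f → 8 (borrow)
  1-0-1 → 0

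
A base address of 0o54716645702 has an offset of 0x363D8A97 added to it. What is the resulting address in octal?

0x363D8A97 = 0o6617305227 in octal.
Add column by column in base 8, right to left:
  2+7 = 1 carry 1
  0+2+1 = 3
  7+2 = 1 carry 1
  5+5+1 = 3 carry 1
  4+0+1 = 5
  6+3 = 1 carry 1
  6+7+1 = 6 carry 1
  1+1+1 = 3
  7+6 = 5 carry 1
  4+6+1 = 3 carry 1
  5+0+1 = 6

0o63536153131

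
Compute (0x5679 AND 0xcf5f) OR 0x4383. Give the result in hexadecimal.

0x47db

0x5679 AND 0xcf5f = 0x4659.
Then OR with 0x4383.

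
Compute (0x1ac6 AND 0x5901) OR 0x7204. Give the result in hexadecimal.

0x1ac6 AND 0x5901 = 0x1800.
Then OR with 0x7204.

0x7a04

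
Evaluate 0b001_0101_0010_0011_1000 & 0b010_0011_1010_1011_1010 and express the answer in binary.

0b0000001001000111000

AND bit by bit (1 only where both bits are 1):
  0010101001000111000
& 0100011101010111010
= 0000001001000111000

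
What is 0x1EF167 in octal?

0o7570547

Expand each hex digit to 4 bits: 1=0001 E=1110 F=1111 1=0001 6=0110 7=0111.
Group the bits in threes: 111 101 111 000 101 100 111 → 7570547.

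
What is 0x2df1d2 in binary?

0b1011011111000111010010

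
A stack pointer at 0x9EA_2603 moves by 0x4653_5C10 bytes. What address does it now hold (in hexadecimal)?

Add column by column in base 16, right to left:
  3+0 = 3
  0+1 = 1
  6+C = 2 carry 1
  2+5+1 = 8
  A+3 = D
  E+5 = 3 carry 1
  9+6+1 = 0 carry 1
  0+4+1 = 5

0x503D8213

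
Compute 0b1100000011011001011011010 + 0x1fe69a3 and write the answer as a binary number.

0x1fe69a3 = 0b1111111100110100110100011 in binary.
Add column by column in base 2, right to left:
  0+1 = 1
  1+1 = 0 carry 1
  0+0+1 = 1
  1+0 = 1
  1+0 = 1
  0+1 = 1
  1+0 = 1
  1+1 = 0 carry 1
  0+1+1 = 0 carry 1
  1+0+1 = 0 carry 1
  0+0+1 = 1
  0+1 = 1
  1+0 = 1
  1+1 = 0 carry 1
  0+1+1 = 0 carry 1
  1+0+1 = 0 carry 1
  1+0+1 = 0 carry 1
  0+1+1 = 0 carry 1
  0+1+1 = 0 carry 1
  0+1+1 = 0 carry 1
  0+1+1 = 0 carry 1
  0+1+1 = 0 carry 1
  0+1+1 = 0 carry 1
  1+1+1 = 1 carry 1
  1+1+1 = 1 carry 1
  final carry 1

0b11100000000001110001111101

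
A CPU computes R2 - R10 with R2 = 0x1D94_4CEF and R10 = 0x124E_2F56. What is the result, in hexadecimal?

Subtract column by column in base 16:
  F-6 → 9
  E-5 → 9
  C-F → D (borrow)
  4-2-1 → 1
  4-E → 6 (borrow)
  9-4-1 → 4
  D-2 → B
  1-1 → 0

0xB461D99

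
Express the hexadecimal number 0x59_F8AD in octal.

Expand each hex digit to 4 bits: 5=0101 9=1001 F=1111 8=1000 A=1010 D=1101.
Group the bits in threes: 010 110 011 111 100 010 101 101 → 26374255.

0o26374255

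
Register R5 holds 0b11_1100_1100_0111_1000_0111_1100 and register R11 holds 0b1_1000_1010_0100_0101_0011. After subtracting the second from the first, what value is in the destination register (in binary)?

0b11101100111101010000101001

Subtract column by column in base 2:
  0-1 → 1 (borrow)
  0-1-1 → 0 (borrow)
  1-0-1 → 0
  1-0 → 1
  1-1 → 0
  1-0 → 1
  1-1 → 0
  0-0 → 0
  0-0 → 0
  0-0 → 0
  0-1 → 1 (borrow)
  1-0-1 → 0
  1-0 → 1
  1-1 → 0
  1-0 → 1
  0-1 → 1 (borrow)
  0-0-1 → 1 (borrow)
  0-0-1 → 1 (borrow)
  1-0-1 → 0
  1-1 → 0
  0-1 → 1 (borrow)
  0-0-1 → 1 (borrow)
  1-0-1 → 0
  1-0 → 1
  1-0 → 1
  1-0 → 1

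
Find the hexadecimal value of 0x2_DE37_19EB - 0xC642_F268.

0x217F42783

Subtract column by column in base 16:
  B-8 → 3
  E-6 → 8
  9-2 → 7
  1-F → 2 (borrow)
  7-2-1 → 4
  3-4 → F (borrow)
  E-6-1 → 7
  D-C → 1
  2-0 → 2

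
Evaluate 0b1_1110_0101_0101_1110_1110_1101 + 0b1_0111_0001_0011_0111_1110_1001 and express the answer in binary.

Add column by column in base 2, right to left:
  1+1 = 0 carry 1
  0+0+1 = 1
  1+0 = 1
  1+1 = 0 carry 1
  0+0+1 = 1
  1+1 = 0 carry 1
  1+1+1 = 1 carry 1
  1+1+1 = 1 carry 1
  0+1+1 = 0 carry 1
  1+1+1 = 1 carry 1
  1+1+1 = 1 carry 1
  1+0+1 = 0 carry 1
  1+1+1 = 1 carry 1
  0+1+1 = 0 carry 1
  1+0+1 = 0 carry 1
  0+0+1 = 1
  1+1 = 0 carry 1
  0+0+1 = 1
  1+0 = 1
  0+0 = 0
  0+1 = 1
  1+1 = 0 carry 1
  1+1+1 = 1 carry 1
  1+0+1 = 0 carry 1
  1+1+1 = 1 carry 1
  final carry 1

0b11010101101001011011010110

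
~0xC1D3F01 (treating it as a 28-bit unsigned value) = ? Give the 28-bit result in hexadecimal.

0x3E2C0FE

Each hex digit d becomes F−d:
  C→3, 1→E, D→2, 3→C, F→0, 0→F, 1→E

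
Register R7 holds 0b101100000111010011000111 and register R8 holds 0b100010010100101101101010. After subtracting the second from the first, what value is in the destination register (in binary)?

0b1001110010100101011101

Subtract column by column in base 2:
  1-0 → 1
  1-1 → 0
  1-0 → 1
  0-1 → 1 (borrow)
  0-0-1 → 1 (borrow)
  0-1-1 → 0 (borrow)
  1-1-1 → 1 (borrow)
  1-0-1 → 0
  0-1 → 1 (borrow)
  0-1-1 → 0 (borrow)
  1-0-1 → 0
  0-1 → 1 (borrow)
  1-0-1 → 0
  1-0 → 1
  1-1 → 0
  0-0 → 0
  0-1 → 1 (borrow)
  0-0-1 → 1 (borrow)
  0-0-1 → 1 (borrow)
  0-1-1 → 0 (borrow)
  1-0-1 → 0
  1-0 → 1
  0-0 → 0
  1-1 → 0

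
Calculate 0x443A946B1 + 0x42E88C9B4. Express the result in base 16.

0x872321065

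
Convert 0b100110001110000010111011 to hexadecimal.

0x98e0bb

Group the bits into nibbles: 1001 1000 1110 0000 1011 1011 → 98e0bb.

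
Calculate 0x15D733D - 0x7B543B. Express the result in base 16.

0xE21F02

Subtract column by column in base 16:
  D-B → 2
  3-3 → 0
  3-4 → F (borrow)
  7-5-1 → 1
  D-B → 2
  5-7 → E (borrow)
  1-0-1 → 0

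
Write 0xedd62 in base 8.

Expand each hex digit to 4 bits: e=1110 d=1101 d=1101 6=0110 2=0010.
Group the bits in threes: 011 101 101 110 101 100 010 → 3556542.

0o3556542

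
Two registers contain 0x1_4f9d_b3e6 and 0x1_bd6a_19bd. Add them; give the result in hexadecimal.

0x30d07cda3

Add column by column in base 16, right to left:
  6+d = 3 carry 1
  e+b+1 = a carry 1
  3+9+1 = d
  b+1 = c
  d+a = 7 carry 1
  9+6+1 = 0 carry 1
  f+d+1 = d carry 1
  4+b+1 = 0 carry 1
  1+1+1 = 3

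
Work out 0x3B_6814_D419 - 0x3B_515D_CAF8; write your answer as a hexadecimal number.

0x16B70921

Subtract column by column in base 16:
  9-8 → 1
  1-F → 2 (borrow)
  4-A-1 → 9 (borrow)
  D-C-1 → 0
  4-D → 7 (borrow)
  1-5-1 → B (borrow)
  8-1-1 → 6
  6-5 → 1
  B-B → 0
  3-3 → 0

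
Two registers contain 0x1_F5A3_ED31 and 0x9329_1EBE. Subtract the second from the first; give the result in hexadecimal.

0x1627ACE73

Subtract column by column in base 16:
  1-E → 3 (borrow)
  3-B-1 → 7 (borrow)
  D-E-1 → E (borrow)
  E-1-1 → C
  3-9 → A (borrow)
  A-2-1 → 7
  5-3 → 2
  F-9 → 6
  1-0 → 1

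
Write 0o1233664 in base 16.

0x537B4

Each octal digit is 3 bits: 1=001 2=010 3=011 3=011 6=110 6=110 4=100.
Group the bits into nibbles: 0101 0011 0111 1011 0100 → 537B4.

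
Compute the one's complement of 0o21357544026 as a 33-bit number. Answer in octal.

0o56420233751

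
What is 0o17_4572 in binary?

0b1111100101111010

Each octal digit is 3 bits: 1=001 7=111 4=100 5=101 7=111 2=010.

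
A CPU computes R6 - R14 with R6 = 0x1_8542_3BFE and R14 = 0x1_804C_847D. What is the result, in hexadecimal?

0x4F5B781

Subtract column by column in base 16:
  E-D → 1
  F-7 → 8
  B-4 → 7
  3-8 → B (borrow)
  2-C-1 → 5 (borrow)
  4-4-1 → F (borrow)
  5-0-1 → 4
  8-8 → 0
  1-1 → 0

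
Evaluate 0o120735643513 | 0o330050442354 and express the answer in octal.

OR each oct digit independently (no carries):
  1|3=3, 2|3=3, 0|0=0, 7|0=7, 3|5=7, 5|0=5, 6|4=6, 4|4=4, 3|2=3, 5|3=7, 1|5=5, 3|4=7

0o330775643757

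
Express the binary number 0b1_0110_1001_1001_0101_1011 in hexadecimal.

0x16995b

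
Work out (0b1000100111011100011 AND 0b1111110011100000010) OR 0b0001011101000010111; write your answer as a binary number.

0b1000100111011100011 AND 0b1111110011100000010 = 0b1000100011000000010.
Then OR with 0b0001011101000010111.

0b1001111111000010111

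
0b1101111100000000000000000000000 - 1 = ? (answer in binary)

The trailing 23 digits are 0, so subtracting 1 borrows through: they become 1 and the next digit up decrements.

0b1101111011111111111111111111111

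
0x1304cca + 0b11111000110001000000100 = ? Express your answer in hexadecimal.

0x1acaece

0b11111000110001000000100 = 0x7c6204 in hexadecimal.
Add column by column in base 16, right to left:
  a+4 = e
  c+0 = c
  c+2 = e
  4+6 = a
  0+c = c
  3+7 = a
  1+0 = 1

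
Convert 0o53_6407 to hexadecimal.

Each octal digit is 3 bits: 5=101 3=011 6=110 4=100 0=000 7=111.
Group the bits into nibbles: 0010 1011 1101 0000 0111 → 2bd07.

0x2bd07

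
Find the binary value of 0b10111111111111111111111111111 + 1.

0b11000000000000000000000000000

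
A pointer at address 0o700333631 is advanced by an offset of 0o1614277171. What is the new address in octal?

0o2514633022

Add column by column in base 8, right to left:
  1+1 = 2
  3+7 = 2 carry 1
  6+1+1 = 0 carry 1
  3+7+1 = 3 carry 1
  3+7+1 = 3 carry 1
  3+2+1 = 6
  0+4 = 4
  0+1 = 1
  7+6 = 5 carry 1
  0+1+1 = 2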